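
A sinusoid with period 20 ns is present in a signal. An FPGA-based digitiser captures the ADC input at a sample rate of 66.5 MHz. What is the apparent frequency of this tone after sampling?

16.5 MHz

T = 20 ns → f = 1/T = 50 MHz.
50 MHz > fs/2 = 33.25 MHz, folds to fs − 50 MHz = 16.5 MHz.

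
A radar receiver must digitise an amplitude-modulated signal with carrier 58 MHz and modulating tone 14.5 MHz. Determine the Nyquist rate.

145 MHz

AM sidebands sit at fc ± fm = 43.5 MHz and 72.5 MHz.
Highest-frequency component: 72.5 MHz.
Nyquist rate = 2 × 72.5 MHz = 145 MHz.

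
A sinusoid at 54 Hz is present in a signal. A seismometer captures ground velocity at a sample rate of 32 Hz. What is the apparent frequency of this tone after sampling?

54 Hz mod fs = 22 Hz.
22 Hz > fs/2 = 16 Hz, folds to fs − 22 Hz = 10 Hz.

10 Hz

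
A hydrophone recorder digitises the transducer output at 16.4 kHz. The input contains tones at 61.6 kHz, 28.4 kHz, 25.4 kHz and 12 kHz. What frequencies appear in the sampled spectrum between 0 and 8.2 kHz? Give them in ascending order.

4 kHz, 4.4 kHz, 7.4 kHz

fs/2 = 8.2 kHz.
61.6 kHz mod fs = 12.4 kHz.
12.4 kHz > fs/2 = 8.2 kHz, folds to fs − 12.4 kHz = 4 kHz.
28.4 kHz mod fs = 12 kHz.
12 kHz > fs/2 = 8.2 kHz, folds to fs − 12 kHz = 4.4 kHz.
25.4 kHz mod fs = 9 kHz.
9 kHz > fs/2 = 8.2 kHz, folds to fs − 9 kHz = 7.4 kHz.
12 kHz > fs/2 = 8.2 kHz, folds to fs − 12 kHz = 4.4 kHz.
Distinct values: {4 kHz, 4.4 kHz, 7.4 kHz}.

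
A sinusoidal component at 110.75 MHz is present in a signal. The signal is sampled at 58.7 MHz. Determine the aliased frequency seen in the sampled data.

110.75 MHz mod fs = 52.05 MHz.
52.05 MHz > fs/2 = 29.35 MHz, folds to fs − 52.05 MHz = 6.65 MHz.

6.65 MHz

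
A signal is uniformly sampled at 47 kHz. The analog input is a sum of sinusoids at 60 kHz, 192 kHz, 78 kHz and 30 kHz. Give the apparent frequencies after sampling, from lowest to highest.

fs/2 = 23.5 kHz.
60 kHz mod fs = 13 kHz.
13 kHz ≤ fs/2 = 23.5 kHz, appears at 13 kHz.
192 kHz mod fs = 4 kHz.
4 kHz ≤ fs/2 = 23.5 kHz, appears at 4 kHz.
78 kHz mod fs = 31 kHz.
31 kHz > fs/2 = 23.5 kHz, folds to fs − 31 kHz = 16 kHz.
30 kHz > fs/2 = 23.5 kHz, folds to fs − 30 kHz = 17 kHz.
Distinct values: {4 kHz, 13 kHz, 16 kHz, 17 kHz}.

4 kHz, 13 kHz, 16 kHz, 17 kHz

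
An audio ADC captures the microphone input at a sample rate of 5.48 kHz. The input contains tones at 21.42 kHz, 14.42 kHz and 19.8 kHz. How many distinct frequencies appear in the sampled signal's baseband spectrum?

3

fs/2 = 2.74 kHz.
21.42 kHz mod fs = 4.98 kHz.
4.98 kHz > fs/2 = 2.74 kHz, folds to fs − 4.98 kHz = 0.5 kHz.
14.42 kHz mod fs = 3.46 kHz.
3.46 kHz > fs/2 = 2.74 kHz, folds to fs − 3.46 kHz = 2.02 kHz.
19.8 kHz mod fs = 3.36 kHz.
3.36 kHz > fs/2 = 2.74 kHz, folds to fs − 3.36 kHz = 2.12 kHz.
Distinct values: {0.5 kHz, 2.02 kHz, 2.12 kHz} → 3.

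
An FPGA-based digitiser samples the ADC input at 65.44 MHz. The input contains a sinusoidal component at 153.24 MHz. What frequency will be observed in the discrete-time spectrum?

153.24 MHz mod fs = 22.36 MHz.
22.36 MHz ≤ fs/2 = 32.72 MHz, appears at 22.36 MHz.

22.36 MHz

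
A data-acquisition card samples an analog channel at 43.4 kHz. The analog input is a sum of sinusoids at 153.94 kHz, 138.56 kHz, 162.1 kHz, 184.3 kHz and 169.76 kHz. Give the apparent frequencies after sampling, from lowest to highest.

3.84 kHz, 8.36 kHz, 10.7 kHz, 11.5 kHz, 19.66 kHz

fs/2 = 21.7 kHz.
153.94 kHz mod fs = 23.74 kHz.
23.74 kHz > fs/2 = 21.7 kHz, folds to fs − 23.74 kHz = 19.66 kHz.
138.56 kHz mod fs = 8.36 kHz.
8.36 kHz ≤ fs/2 = 21.7 kHz, appears at 8.36 kHz.
162.1 kHz mod fs = 31.9 kHz.
31.9 kHz > fs/2 = 21.7 kHz, folds to fs − 31.9 kHz = 11.5 kHz.
184.3 kHz mod fs = 10.7 kHz.
10.7 kHz ≤ fs/2 = 21.7 kHz, appears at 10.7 kHz.
169.76 kHz mod fs = 39.56 kHz.
39.56 kHz > fs/2 = 21.7 kHz, folds to fs − 39.56 kHz = 3.84 kHz.
Distinct values: {3.84 kHz, 8.36 kHz, 10.7 kHz, 11.5 kHz, 19.66 kHz}.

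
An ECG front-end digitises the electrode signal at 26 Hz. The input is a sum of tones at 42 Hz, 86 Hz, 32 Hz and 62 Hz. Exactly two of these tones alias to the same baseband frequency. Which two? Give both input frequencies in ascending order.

42 Hz, 62 Hz

fs/2 = 13 Hz.
42 Hz mod fs = 16 Hz.
16 Hz > fs/2 = 13 Hz, folds to fs − 16 Hz = 10 Hz.
86 Hz mod fs = 8 Hz.
8 Hz ≤ fs/2 = 13 Hz, appears at 8 Hz.
32 Hz mod fs = 6 Hz.
6 Hz ≤ fs/2 = 13 Hz, appears at 6 Hz.
62 Hz mod fs = 10 Hz.
10 Hz ≤ fs/2 = 13 Hz, appears at 10 Hz.
42 Hz and 62 Hz both map to 10 Hz.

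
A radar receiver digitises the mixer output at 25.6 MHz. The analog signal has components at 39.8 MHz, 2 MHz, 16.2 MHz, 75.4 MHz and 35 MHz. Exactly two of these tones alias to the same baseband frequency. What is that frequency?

fs/2 = 12.8 MHz.
39.8 MHz mod fs = 14.2 MHz.
14.2 MHz > fs/2 = 12.8 MHz, folds to fs − 14.2 MHz = 11.4 MHz.
2 MHz ≤ fs/2 = 12.8 MHz, passes unchanged.
16.2 MHz > fs/2 = 12.8 MHz, folds to fs − 16.2 MHz = 9.4 MHz.
75.4 MHz mod fs = 24.2 MHz.
24.2 MHz > fs/2 = 12.8 MHz, folds to fs − 24.2 MHz = 1.4 MHz.
35 MHz mod fs = 9.4 MHz.
9.4 MHz ≤ fs/2 = 12.8 MHz, appears at 9.4 MHz.
16.2 MHz and 35 MHz both map to 9.4 MHz.

9.4 MHz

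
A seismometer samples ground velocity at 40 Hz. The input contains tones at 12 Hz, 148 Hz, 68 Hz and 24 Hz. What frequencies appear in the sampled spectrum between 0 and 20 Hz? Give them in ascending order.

fs/2 = 20 Hz.
12 Hz ≤ fs/2 = 20 Hz, passes unchanged.
148 Hz mod fs = 28 Hz.
28 Hz > fs/2 = 20 Hz, folds to fs − 28 Hz = 12 Hz.
68 Hz mod fs = 28 Hz.
28 Hz > fs/2 = 20 Hz, folds to fs − 28 Hz = 12 Hz.
24 Hz > fs/2 = 20 Hz, folds to fs − 24 Hz = 16 Hz.
Distinct values: {12 Hz, 16 Hz}.

12 Hz, 16 Hz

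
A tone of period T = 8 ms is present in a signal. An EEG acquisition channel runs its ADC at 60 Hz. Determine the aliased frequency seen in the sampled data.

5 Hz

T = 8 ms → f = 1/T = 125 Hz.
125 Hz mod fs = 5 Hz.
5 Hz ≤ fs/2 = 30 Hz, appears at 5 Hz.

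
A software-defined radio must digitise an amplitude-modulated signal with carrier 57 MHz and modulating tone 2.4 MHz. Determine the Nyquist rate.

118.8 MHz

AM sidebands sit at fc ± fm = 54.6 MHz and 59.4 MHz.
Highest-frequency component: 59.4 MHz.
Nyquist rate = 2 × 59.4 MHz = 118.8 MHz.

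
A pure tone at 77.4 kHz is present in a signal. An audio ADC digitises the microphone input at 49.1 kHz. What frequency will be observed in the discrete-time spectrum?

77.4 kHz mod fs = 28.3 kHz.
28.3 kHz > fs/2 = 24.55 kHz, folds to fs − 28.3 kHz = 20.8 kHz.

20.8 kHz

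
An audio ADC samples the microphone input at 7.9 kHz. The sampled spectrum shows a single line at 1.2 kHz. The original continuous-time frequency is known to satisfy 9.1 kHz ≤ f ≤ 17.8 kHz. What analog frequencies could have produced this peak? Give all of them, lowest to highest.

Frequencies that alias to 1.2 kHz are k·fs ± 1.2 kHz for integer k ≥ 0.
k=0: 1.2 kHz.
k=1: 6.7 kHz, 9.1 kHz.
k=2: 14.6 kHz, 17 kHz.
k=3: 22.5 kHz, 24.9 kHz.
Within [9.1 kHz, 17.8 kHz]: 9.1 kHz, 14.6 kHz, 17 kHz.

9.1 kHz, 14.6 kHz, 17 kHz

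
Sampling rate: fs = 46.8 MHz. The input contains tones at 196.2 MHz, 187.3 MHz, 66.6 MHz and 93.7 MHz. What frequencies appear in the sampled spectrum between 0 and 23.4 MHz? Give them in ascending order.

0.1 MHz, 9 MHz, 19.8 MHz

fs/2 = 23.4 MHz.
196.2 MHz mod fs = 9 MHz.
9 MHz ≤ fs/2 = 23.4 MHz, appears at 9 MHz.
187.3 MHz mod fs = 0.1 MHz.
0.1 MHz ≤ fs/2 = 23.4 MHz, appears at 0.1 MHz.
66.6 MHz mod fs = 19.8 MHz.
19.8 MHz ≤ fs/2 = 23.4 MHz, appears at 19.8 MHz.
93.7 MHz mod fs = 0.1 MHz.
0.1 MHz ≤ fs/2 = 23.4 MHz, appears at 0.1 MHz.
Distinct values: {0.1 MHz, 9 MHz, 19.8 MHz}.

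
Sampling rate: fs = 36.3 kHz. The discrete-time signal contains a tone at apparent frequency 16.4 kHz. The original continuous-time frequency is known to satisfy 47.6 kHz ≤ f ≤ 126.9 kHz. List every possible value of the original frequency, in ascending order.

Frequencies that alias to 16.4 kHz are k·fs ± 16.4 kHz for integer k ≥ 0.
k=0: 16.4 kHz.
k=1: 19.9 kHz, 52.7 kHz.
k=2: 56.2 kHz, 89 kHz.
k=3: 92.5 kHz, 125.3 kHz.
k=4: 128.8 kHz, 161.6 kHz.
Within [47.6 kHz, 126.9 kHz]: 52.7 kHz, 56.2 kHz, 89 kHz, 92.5 kHz, 125.3 kHz.

52.7 kHz, 56.2 kHz, 89 kHz, 92.5 kHz, 125.3 kHz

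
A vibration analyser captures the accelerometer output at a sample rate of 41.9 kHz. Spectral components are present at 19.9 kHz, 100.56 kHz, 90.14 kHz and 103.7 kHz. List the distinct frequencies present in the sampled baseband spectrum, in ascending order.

6.34 kHz, 16.76 kHz, 19.9 kHz

fs/2 = 20.95 kHz.
19.9 kHz ≤ fs/2 = 20.95 kHz, passes unchanged.
100.56 kHz mod fs = 16.76 kHz.
16.76 kHz ≤ fs/2 = 20.95 kHz, appears at 16.76 kHz.
90.14 kHz mod fs = 6.34 kHz.
6.34 kHz ≤ fs/2 = 20.95 kHz, appears at 6.34 kHz.
103.7 kHz mod fs = 19.9 kHz.
19.9 kHz ≤ fs/2 = 20.95 kHz, appears at 19.9 kHz.
Distinct values: {6.34 kHz, 16.76 kHz, 19.9 kHz}.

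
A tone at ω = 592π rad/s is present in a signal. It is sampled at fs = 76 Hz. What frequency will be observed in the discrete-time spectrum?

ω = 592π rad/s → f = ω/(2π) = 296 Hz.
296 Hz mod fs = 68 Hz.
68 Hz > fs/2 = 38 Hz, folds to fs − 68 Hz = 8 Hz.

8 Hz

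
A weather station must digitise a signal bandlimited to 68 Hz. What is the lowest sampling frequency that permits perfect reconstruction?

Nyquist rate = 2 × 68 Hz = 136 Hz.

136 Hz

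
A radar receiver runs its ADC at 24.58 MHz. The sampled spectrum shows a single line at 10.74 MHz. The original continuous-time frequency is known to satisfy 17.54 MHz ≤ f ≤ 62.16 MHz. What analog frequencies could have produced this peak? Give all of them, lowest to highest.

Frequencies that alias to 10.74 MHz are k·fs ± 10.74 MHz for integer k ≥ 0.
k=0: 10.74 MHz.
k=1: 13.84 MHz, 35.32 MHz.
k=2: 38.42 MHz, 59.9 MHz.
k=3: 63 MHz, 84.48 MHz.
Within [17.54 MHz, 62.16 MHz]: 35.32 MHz, 38.42 MHz, 59.9 MHz.

35.32 MHz, 38.42 MHz, 59.9 MHz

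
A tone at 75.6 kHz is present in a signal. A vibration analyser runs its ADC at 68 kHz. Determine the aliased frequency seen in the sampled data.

7.6 kHz

75.6 kHz mod fs = 7.6 kHz.
7.6 kHz ≤ fs/2 = 34 kHz, appears at 7.6 kHz.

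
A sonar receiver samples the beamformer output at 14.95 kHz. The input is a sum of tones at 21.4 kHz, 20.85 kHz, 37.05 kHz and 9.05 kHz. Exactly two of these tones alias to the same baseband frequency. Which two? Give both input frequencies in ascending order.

9.05 kHz, 20.85 kHz

fs/2 = 7.475 kHz.
21.4 kHz mod fs = 6.45 kHz.
6.45 kHz ≤ fs/2 = 7.475 kHz, appears at 6.45 kHz.
20.85 kHz mod fs = 5.9 kHz.
5.9 kHz ≤ fs/2 = 7.475 kHz, appears at 5.9 kHz.
37.05 kHz mod fs = 7.15 kHz.
7.15 kHz ≤ fs/2 = 7.475 kHz, appears at 7.15 kHz.
9.05 kHz > fs/2 = 7.475 kHz, folds to fs − 9.05 kHz = 5.9 kHz.
9.05 kHz and 20.85 kHz both map to 5.9 kHz.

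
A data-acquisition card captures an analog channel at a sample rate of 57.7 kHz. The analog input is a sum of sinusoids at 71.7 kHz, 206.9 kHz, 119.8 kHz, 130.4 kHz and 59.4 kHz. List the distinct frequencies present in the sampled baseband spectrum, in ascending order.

1.7 kHz, 4.4 kHz, 14 kHz, 15 kHz, 23.9 kHz

fs/2 = 28.85 kHz.
71.7 kHz mod fs = 14 kHz.
14 kHz ≤ fs/2 = 28.85 kHz, appears at 14 kHz.
206.9 kHz mod fs = 33.8 kHz.
33.8 kHz > fs/2 = 28.85 kHz, folds to fs − 33.8 kHz = 23.9 kHz.
119.8 kHz mod fs = 4.4 kHz.
4.4 kHz ≤ fs/2 = 28.85 kHz, appears at 4.4 kHz.
130.4 kHz mod fs = 15 kHz.
15 kHz ≤ fs/2 = 28.85 kHz, appears at 15 kHz.
59.4 kHz mod fs = 1.7 kHz.
1.7 kHz ≤ fs/2 = 28.85 kHz, appears at 1.7 kHz.
Distinct values: {1.7 kHz, 4.4 kHz, 14 kHz, 15 kHz, 23.9 kHz}.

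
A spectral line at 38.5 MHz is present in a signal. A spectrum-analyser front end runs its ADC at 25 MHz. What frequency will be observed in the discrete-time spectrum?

11.5 MHz

38.5 MHz mod fs = 13.5 MHz.
13.5 MHz > fs/2 = 12.5 MHz, folds to fs − 13.5 MHz = 11.5 MHz.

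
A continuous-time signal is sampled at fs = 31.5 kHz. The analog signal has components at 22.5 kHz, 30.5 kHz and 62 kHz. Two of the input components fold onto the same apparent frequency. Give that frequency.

1 kHz

fs/2 = 15.75 kHz.
22.5 kHz > fs/2 = 15.75 kHz, folds to fs − 22.5 kHz = 9 kHz.
30.5 kHz > fs/2 = 15.75 kHz, folds to fs − 30.5 kHz = 1 kHz.
62 kHz mod fs = 30.5 kHz.
30.5 kHz > fs/2 = 15.75 kHz, folds to fs − 30.5 kHz = 1 kHz.
30.5 kHz and 62 kHz both map to 1 kHz.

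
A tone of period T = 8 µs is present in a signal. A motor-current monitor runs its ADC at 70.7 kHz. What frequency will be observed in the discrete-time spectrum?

T = 8 µs → f = 1/T = 125 kHz.
125 kHz mod fs = 54.3 kHz.
54.3 kHz > fs/2 = 35.35 kHz, folds to fs − 54.3 kHz = 16.4 kHz.

16.4 kHz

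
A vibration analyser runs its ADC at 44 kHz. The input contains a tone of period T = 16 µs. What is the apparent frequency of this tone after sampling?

18.5 kHz

T = 16 µs → f = 1/T = 62.5 kHz.
62.5 kHz mod fs = 18.5 kHz.
18.5 kHz ≤ fs/2 = 22 kHz, appears at 18.5 kHz.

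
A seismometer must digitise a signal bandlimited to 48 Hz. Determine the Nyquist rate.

96 Hz

Nyquist rate = 2 × 48 Hz = 96 Hz.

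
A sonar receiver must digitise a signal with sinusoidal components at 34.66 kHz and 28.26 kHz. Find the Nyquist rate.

69.32 kHz

Highest-frequency component: 34.66 kHz.
Nyquist rate = 2 × 34.66 kHz = 69.32 kHz.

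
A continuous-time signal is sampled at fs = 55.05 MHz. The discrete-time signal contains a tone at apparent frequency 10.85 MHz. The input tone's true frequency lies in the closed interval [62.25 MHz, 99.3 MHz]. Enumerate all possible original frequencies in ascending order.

65.9 MHz, 99.25 MHz

Frequencies that alias to 10.85 MHz are k·fs ± 10.85 MHz for integer k ≥ 0.
k=0: 10.85 MHz.
k=1: 44.2 MHz, 65.9 MHz.
k=2: 99.25 MHz, 120.95 MHz.
k=3: 154.3 MHz, 176 MHz.
Within [62.25 MHz, 99.3 MHz]: 65.9 MHz, 99.25 MHz.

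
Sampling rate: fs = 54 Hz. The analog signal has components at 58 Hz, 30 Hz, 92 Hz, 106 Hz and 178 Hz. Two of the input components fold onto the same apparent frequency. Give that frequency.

fs/2 = 27 Hz.
58 Hz mod fs = 4 Hz.
4 Hz ≤ fs/2 = 27 Hz, appears at 4 Hz.
30 Hz > fs/2 = 27 Hz, folds to fs − 30 Hz = 24 Hz.
92 Hz mod fs = 38 Hz.
38 Hz > fs/2 = 27 Hz, folds to fs − 38 Hz = 16 Hz.
106 Hz mod fs = 52 Hz.
52 Hz > fs/2 = 27 Hz, folds to fs − 52 Hz = 2 Hz.
178 Hz mod fs = 16 Hz.
16 Hz ≤ fs/2 = 27 Hz, appears at 16 Hz.
92 Hz and 178 Hz both map to 16 Hz.

16 Hz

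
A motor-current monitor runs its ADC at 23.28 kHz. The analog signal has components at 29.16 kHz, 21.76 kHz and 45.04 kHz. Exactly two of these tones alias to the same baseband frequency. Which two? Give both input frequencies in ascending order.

21.76 kHz, 45.04 kHz

fs/2 = 11.64 kHz.
29.16 kHz mod fs = 5.88 kHz.
5.88 kHz ≤ fs/2 = 11.64 kHz, appears at 5.88 kHz.
21.76 kHz > fs/2 = 11.64 kHz, folds to fs − 21.76 kHz = 1.52 kHz.
45.04 kHz mod fs = 21.76 kHz.
21.76 kHz > fs/2 = 11.64 kHz, folds to fs − 21.76 kHz = 1.52 kHz.
21.76 kHz and 45.04 kHz both map to 1.52 kHz.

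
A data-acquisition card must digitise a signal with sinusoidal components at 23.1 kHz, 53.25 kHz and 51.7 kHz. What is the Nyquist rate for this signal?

Highest-frequency component: 53.25 kHz.
Nyquist rate = 2 × 53.25 kHz = 106.5 kHz.

106.5 kHz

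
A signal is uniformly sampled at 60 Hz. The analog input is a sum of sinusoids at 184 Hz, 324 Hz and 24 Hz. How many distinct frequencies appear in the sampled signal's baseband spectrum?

fs/2 = 30 Hz.
184 Hz mod fs = 4 Hz.
4 Hz ≤ fs/2 = 30 Hz, appears at 4 Hz.
324 Hz mod fs = 24 Hz.
24 Hz ≤ fs/2 = 30 Hz, appears at 24 Hz.
24 Hz ≤ fs/2 = 30 Hz, passes unchanged.
Distinct values: {4 Hz, 24 Hz} → 2.

2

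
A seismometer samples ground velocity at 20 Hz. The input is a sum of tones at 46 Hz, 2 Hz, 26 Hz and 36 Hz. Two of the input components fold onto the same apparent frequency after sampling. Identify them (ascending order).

fs/2 = 10 Hz.
46 Hz mod fs = 6 Hz.
6 Hz ≤ fs/2 = 10 Hz, appears at 6 Hz.
2 Hz ≤ fs/2 = 10 Hz, passes unchanged.
26 Hz mod fs = 6 Hz.
6 Hz ≤ fs/2 = 10 Hz, appears at 6 Hz.
36 Hz mod fs = 16 Hz.
16 Hz > fs/2 = 10 Hz, folds to fs − 16 Hz = 4 Hz.
26 Hz and 46 Hz both map to 6 Hz.

26 Hz, 46 Hz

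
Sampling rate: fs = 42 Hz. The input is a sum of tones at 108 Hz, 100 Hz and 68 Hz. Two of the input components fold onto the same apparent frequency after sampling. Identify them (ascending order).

fs/2 = 21 Hz.
108 Hz mod fs = 24 Hz.
24 Hz > fs/2 = 21 Hz, folds to fs − 24 Hz = 18 Hz.
100 Hz mod fs = 16 Hz.
16 Hz ≤ fs/2 = 21 Hz, appears at 16 Hz.
68 Hz mod fs = 26 Hz.
26 Hz > fs/2 = 21 Hz, folds to fs − 26 Hz = 16 Hz.
68 Hz and 100 Hz both map to 16 Hz.

68 Hz, 100 Hz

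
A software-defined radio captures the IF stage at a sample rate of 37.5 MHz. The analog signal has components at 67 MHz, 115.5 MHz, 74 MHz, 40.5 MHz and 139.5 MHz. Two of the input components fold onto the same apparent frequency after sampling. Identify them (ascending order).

fs/2 = 18.75 MHz.
67 MHz mod fs = 29.5 MHz.
29.5 MHz > fs/2 = 18.75 MHz, folds to fs − 29.5 MHz = 8 MHz.
115.5 MHz mod fs = 3 MHz.
3 MHz ≤ fs/2 = 18.75 MHz, appears at 3 MHz.
74 MHz mod fs = 36.5 MHz.
36.5 MHz > fs/2 = 18.75 MHz, folds to fs − 36.5 MHz = 1 MHz.
40.5 MHz mod fs = 3 MHz.
3 MHz ≤ fs/2 = 18.75 MHz, appears at 3 MHz.
139.5 MHz mod fs = 27 MHz.
27 MHz > fs/2 = 18.75 MHz, folds to fs − 27 MHz = 10.5 MHz.
40.5 MHz and 115.5 MHz both map to 3 MHz.

40.5 MHz, 115.5 MHz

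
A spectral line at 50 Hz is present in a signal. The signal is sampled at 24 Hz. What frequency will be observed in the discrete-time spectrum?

2 Hz

50 Hz mod fs = 2 Hz.
2 Hz ≤ fs/2 = 12 Hz, appears at 2 Hz.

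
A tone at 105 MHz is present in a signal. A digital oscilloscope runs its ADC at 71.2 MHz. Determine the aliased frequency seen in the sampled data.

33.8 MHz

105 MHz mod fs = 33.8 MHz.
33.8 MHz ≤ fs/2 = 35.6 MHz, appears at 33.8 MHz.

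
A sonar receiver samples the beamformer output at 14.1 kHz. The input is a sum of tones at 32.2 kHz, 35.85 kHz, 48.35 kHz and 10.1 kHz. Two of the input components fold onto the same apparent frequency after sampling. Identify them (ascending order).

fs/2 = 7.05 kHz.
32.2 kHz mod fs = 4 kHz.
4 kHz ≤ fs/2 = 7.05 kHz, appears at 4 kHz.
35.85 kHz mod fs = 7.65 kHz.
7.65 kHz > fs/2 = 7.05 kHz, folds to fs − 7.65 kHz = 6.45 kHz.
48.35 kHz mod fs = 6.05 kHz.
6.05 kHz ≤ fs/2 = 7.05 kHz, appears at 6.05 kHz.
10.1 kHz > fs/2 = 7.05 kHz, folds to fs − 10.1 kHz = 4 kHz.
10.1 kHz and 32.2 kHz both map to 4 kHz.

10.1 kHz, 32.2 kHz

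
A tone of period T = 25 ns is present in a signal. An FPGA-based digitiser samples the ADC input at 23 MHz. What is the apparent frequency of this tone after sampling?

6 MHz

T = 25 ns → f = 1/T = 40 MHz.
40 MHz mod fs = 17 MHz.
17 MHz > fs/2 = 11.5 MHz, folds to fs − 17 MHz = 6 MHz.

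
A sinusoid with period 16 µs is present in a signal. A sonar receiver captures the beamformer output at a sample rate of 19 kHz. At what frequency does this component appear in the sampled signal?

T = 16 µs → f = 1/T = 62.5 kHz.
62.5 kHz mod fs = 5.5 kHz.
5.5 kHz ≤ fs/2 = 9.5 kHz, appears at 5.5 kHz.

5.5 kHz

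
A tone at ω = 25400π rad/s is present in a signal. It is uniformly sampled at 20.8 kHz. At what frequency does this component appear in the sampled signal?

ω = 25400π rad/s → f = ω/(2π) = 12700 Hz = 12.7 kHz.
12.7 kHz > fs/2 = 10.4 kHz, folds to fs − 12.7 kHz = 8.1 kHz.

8.1 kHz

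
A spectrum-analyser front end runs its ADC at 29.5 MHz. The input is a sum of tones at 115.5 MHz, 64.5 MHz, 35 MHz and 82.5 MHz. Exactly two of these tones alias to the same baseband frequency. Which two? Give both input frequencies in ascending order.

fs/2 = 14.75 MHz.
115.5 MHz mod fs = 27 MHz.
27 MHz > fs/2 = 14.75 MHz, folds to fs − 27 MHz = 2.5 MHz.
64.5 MHz mod fs = 5.5 MHz.
5.5 MHz ≤ fs/2 = 14.75 MHz, appears at 5.5 MHz.
35 MHz mod fs = 5.5 MHz.
5.5 MHz ≤ fs/2 = 14.75 MHz, appears at 5.5 MHz.
82.5 MHz mod fs = 23.5 MHz.
23.5 MHz > fs/2 = 14.75 MHz, folds to fs − 23.5 MHz = 6 MHz.
35 MHz and 64.5 MHz both map to 5.5 MHz.

35 MHz, 64.5 MHz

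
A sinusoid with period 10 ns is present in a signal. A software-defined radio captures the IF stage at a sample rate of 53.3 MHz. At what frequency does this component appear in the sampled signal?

T = 10 ns → f = 1/T = 100 MHz.
100 MHz mod fs = 46.7 MHz.
46.7 MHz > fs/2 = 26.65 MHz, folds to fs − 46.7 MHz = 6.6 MHz.

6.6 MHz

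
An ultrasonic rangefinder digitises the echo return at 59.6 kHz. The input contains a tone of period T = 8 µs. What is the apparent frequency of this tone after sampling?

T = 8 µs → f = 1/T = 125 kHz.
125 kHz mod fs = 5.8 kHz.
5.8 kHz ≤ fs/2 = 29.8 kHz, appears at 5.8 kHz.

5.8 kHz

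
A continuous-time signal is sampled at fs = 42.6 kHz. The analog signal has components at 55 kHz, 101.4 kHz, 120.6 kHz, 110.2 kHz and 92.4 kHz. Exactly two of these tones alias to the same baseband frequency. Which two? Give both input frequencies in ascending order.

92.4 kHz, 120.6 kHz

fs/2 = 21.3 kHz.
55 kHz mod fs = 12.4 kHz.
12.4 kHz ≤ fs/2 = 21.3 kHz, appears at 12.4 kHz.
101.4 kHz mod fs = 16.2 kHz.
16.2 kHz ≤ fs/2 = 21.3 kHz, appears at 16.2 kHz.
120.6 kHz mod fs = 35.4 kHz.
35.4 kHz > fs/2 = 21.3 kHz, folds to fs − 35.4 kHz = 7.2 kHz.
110.2 kHz mod fs = 25 kHz.
25 kHz > fs/2 = 21.3 kHz, folds to fs − 25 kHz = 17.6 kHz.
92.4 kHz mod fs = 7.2 kHz.
7.2 kHz ≤ fs/2 = 21.3 kHz, appears at 7.2 kHz.
92.4 kHz and 120.6 kHz both map to 7.2 kHz.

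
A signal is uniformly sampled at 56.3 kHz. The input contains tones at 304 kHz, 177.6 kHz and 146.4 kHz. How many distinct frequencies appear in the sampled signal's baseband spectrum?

fs/2 = 28.15 kHz.
304 kHz mod fs = 22.5 kHz.
22.5 kHz ≤ fs/2 = 28.15 kHz, appears at 22.5 kHz.
177.6 kHz mod fs = 8.7 kHz.
8.7 kHz ≤ fs/2 = 28.15 kHz, appears at 8.7 kHz.
146.4 kHz mod fs = 33.8 kHz.
33.8 kHz > fs/2 = 28.15 kHz, folds to fs − 33.8 kHz = 22.5 kHz.
Distinct values: {8.7 kHz, 22.5 kHz} → 2.

2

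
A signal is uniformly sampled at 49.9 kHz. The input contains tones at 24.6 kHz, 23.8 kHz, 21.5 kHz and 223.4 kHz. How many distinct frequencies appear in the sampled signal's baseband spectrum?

fs/2 = 24.95 kHz.
24.6 kHz ≤ fs/2 = 24.95 kHz, passes unchanged.
23.8 kHz ≤ fs/2 = 24.95 kHz, passes unchanged.
21.5 kHz ≤ fs/2 = 24.95 kHz, passes unchanged.
223.4 kHz mod fs = 23.8 kHz.
23.8 kHz ≤ fs/2 = 24.95 kHz, appears at 23.8 kHz.
Distinct values: {21.5 kHz, 23.8 kHz, 24.6 kHz} → 3.

3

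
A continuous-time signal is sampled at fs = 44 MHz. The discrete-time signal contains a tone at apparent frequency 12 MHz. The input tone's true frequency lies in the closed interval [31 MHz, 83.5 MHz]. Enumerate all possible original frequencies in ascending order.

Frequencies that alias to 12 MHz are k·fs ± 12 MHz for integer k ≥ 0.
k=0: 12 MHz.
k=1: 32 MHz, 56 MHz.
k=2: 76 MHz, 100 MHz.
k=3: 120 MHz, 144 MHz.
Within [31 MHz, 83.5 MHz]: 32 MHz, 56 MHz, 76 MHz.

32 MHz, 56 MHz, 76 MHz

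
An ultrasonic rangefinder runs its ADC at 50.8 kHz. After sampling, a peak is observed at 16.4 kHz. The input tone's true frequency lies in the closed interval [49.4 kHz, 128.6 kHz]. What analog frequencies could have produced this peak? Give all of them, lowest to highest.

67.2 kHz, 85.2 kHz, 118 kHz

Frequencies that alias to 16.4 kHz are k·fs ± 16.4 kHz for integer k ≥ 0.
k=0: 16.4 kHz.
k=1: 34.4 kHz, 67.2 kHz.
k=2: 85.2 kHz, 118 kHz.
k=3: 136 kHz, 168.8 kHz.
Within [49.4 kHz, 128.6 kHz]: 67.2 kHz, 85.2 kHz, 118 kHz.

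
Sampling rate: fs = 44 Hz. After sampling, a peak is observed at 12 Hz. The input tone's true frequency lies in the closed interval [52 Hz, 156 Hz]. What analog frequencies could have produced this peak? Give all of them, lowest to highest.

56 Hz, 76 Hz, 100 Hz, 120 Hz, 144 Hz

Frequencies that alias to 12 Hz are k·fs ± 12 Hz for integer k ≥ 0.
k=0: 12 Hz.
k=1: 32 Hz, 56 Hz.
k=2: 76 Hz, 100 Hz.
k=3: 120 Hz, 144 Hz.
k=4: 164 Hz, 188 Hz.
Within [52 Hz, 156 Hz]: 56 Hz, 76 Hz, 100 Hz, 120 Hz, 144 Hz.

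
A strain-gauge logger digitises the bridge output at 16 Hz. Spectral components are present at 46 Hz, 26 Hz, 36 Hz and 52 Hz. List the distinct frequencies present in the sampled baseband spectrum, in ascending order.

fs/2 = 8 Hz.
46 Hz mod fs = 14 Hz.
14 Hz > fs/2 = 8 Hz, folds to fs − 14 Hz = 2 Hz.
26 Hz mod fs = 10 Hz.
10 Hz > fs/2 = 8 Hz, folds to fs − 10 Hz = 6 Hz.
36 Hz mod fs = 4 Hz.
4 Hz ≤ fs/2 = 8 Hz, appears at 4 Hz.
52 Hz mod fs = 4 Hz.
4 Hz ≤ fs/2 = 8 Hz, appears at 4 Hz.
Distinct values: {2 Hz, 4 Hz, 6 Hz}.

2 Hz, 4 Hz, 6 Hz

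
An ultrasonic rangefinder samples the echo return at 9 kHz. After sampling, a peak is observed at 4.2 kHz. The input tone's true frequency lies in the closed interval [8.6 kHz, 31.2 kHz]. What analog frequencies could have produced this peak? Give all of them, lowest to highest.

Frequencies that alias to 4.2 kHz are k·fs ± 4.2 kHz for integer k ≥ 0.
k=0: 4.2 kHz.
k=1: 4.8 kHz, 13.2 kHz.
k=2: 13.8 kHz, 22.2 kHz.
k=3: 22.8 kHz, 31.2 kHz.
k=4: 31.8 kHz, 40.2 kHz.
Within [8.6 kHz, 31.2 kHz]: 13.2 kHz, 13.8 kHz, 22.2 kHz, 22.8 kHz, 31.2 kHz.

13.2 kHz, 13.8 kHz, 22.2 kHz, 22.8 kHz, 31.2 kHz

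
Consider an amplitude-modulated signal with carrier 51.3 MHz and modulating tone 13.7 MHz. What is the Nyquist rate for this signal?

130 MHz

AM sidebands sit at fc ± fm = 37.6 MHz and 65 MHz.
Highest-frequency component: 65 MHz.
Nyquist rate = 2 × 65 MHz = 130 MHz.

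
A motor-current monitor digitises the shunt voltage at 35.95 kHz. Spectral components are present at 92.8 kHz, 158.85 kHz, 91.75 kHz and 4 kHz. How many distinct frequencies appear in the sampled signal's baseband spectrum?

3

fs/2 = 17.975 kHz.
92.8 kHz mod fs = 20.9 kHz.
20.9 kHz > fs/2 = 17.975 kHz, folds to fs − 20.9 kHz = 15.05 kHz.
158.85 kHz mod fs = 15.05 kHz.
15.05 kHz ≤ fs/2 = 17.975 kHz, appears at 15.05 kHz.
91.75 kHz mod fs = 19.85 kHz.
19.85 kHz > fs/2 = 17.975 kHz, folds to fs − 19.85 kHz = 16.1 kHz.
4 kHz ≤ fs/2 = 17.975 kHz, passes unchanged.
Distinct values: {4 kHz, 15.05 kHz, 16.1 kHz} → 3.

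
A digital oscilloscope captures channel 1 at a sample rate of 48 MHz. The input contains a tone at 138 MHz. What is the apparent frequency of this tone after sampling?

138 MHz mod fs = 42 MHz.
42 MHz > fs/2 = 24 MHz, folds to fs − 42 MHz = 6 MHz.

6 MHz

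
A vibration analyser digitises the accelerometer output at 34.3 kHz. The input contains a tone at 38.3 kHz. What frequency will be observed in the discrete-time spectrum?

4 kHz

38.3 kHz mod fs = 4 kHz.
4 kHz ≤ fs/2 = 17.15 kHz, appears at 4 kHz.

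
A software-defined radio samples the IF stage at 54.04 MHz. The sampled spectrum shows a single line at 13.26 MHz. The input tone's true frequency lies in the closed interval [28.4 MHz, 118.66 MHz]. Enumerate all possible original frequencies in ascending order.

40.78 MHz, 67.3 MHz, 94.82 MHz

Frequencies that alias to 13.26 MHz are k·fs ± 13.26 MHz for integer k ≥ 0.
k=0: 13.26 MHz.
k=1: 40.78 MHz, 67.3 MHz.
k=2: 94.82 MHz, 121.34 MHz.
k=3: 148.86 MHz, 175.38 MHz.
Within [28.4 MHz, 118.66 MHz]: 40.78 MHz, 67.3 MHz, 94.82 MHz.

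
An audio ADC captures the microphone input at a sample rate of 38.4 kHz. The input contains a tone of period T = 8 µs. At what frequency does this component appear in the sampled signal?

T = 8 µs → f = 1/T = 125 kHz.
125 kHz mod fs = 9.8 kHz.
9.8 kHz ≤ fs/2 = 19.2 kHz, appears at 9.8 kHz.

9.8 kHz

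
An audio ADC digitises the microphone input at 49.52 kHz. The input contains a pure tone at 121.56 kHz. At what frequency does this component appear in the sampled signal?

22.52 kHz

121.56 kHz mod fs = 22.52 kHz.
22.52 kHz ≤ fs/2 = 24.76 kHz, appears at 22.52 kHz.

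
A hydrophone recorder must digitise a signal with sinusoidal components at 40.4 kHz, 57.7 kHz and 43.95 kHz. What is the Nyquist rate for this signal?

115.4 kHz

Highest-frequency component: 57.7 kHz.
Nyquist rate = 2 × 57.7 kHz = 115.4 kHz.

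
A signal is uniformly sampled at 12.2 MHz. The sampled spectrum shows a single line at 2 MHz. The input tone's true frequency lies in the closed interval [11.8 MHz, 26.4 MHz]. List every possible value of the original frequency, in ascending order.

14.2 MHz, 22.4 MHz, 26.4 MHz

Frequencies that alias to 2 MHz are k·fs ± 2 MHz for integer k ≥ 0.
k=0: 2 MHz.
k=1: 10.2 MHz, 14.2 MHz.
k=2: 22.4 MHz, 26.4 MHz.
k=3: 34.6 MHz, 38.6 MHz.
Within [11.8 MHz, 26.4 MHz]: 14.2 MHz, 22.4 MHz, 26.4 MHz.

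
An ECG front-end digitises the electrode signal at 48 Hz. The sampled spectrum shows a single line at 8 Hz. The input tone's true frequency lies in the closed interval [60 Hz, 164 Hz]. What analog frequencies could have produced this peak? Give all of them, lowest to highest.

88 Hz, 104 Hz, 136 Hz, 152 Hz

Frequencies that alias to 8 Hz are k·fs ± 8 Hz for integer k ≥ 0.
k=0: 8 Hz.
k=1: 40 Hz, 56 Hz.
k=2: 88 Hz, 104 Hz.
k=3: 136 Hz, 152 Hz.
k=4: 184 Hz, 200 Hz.
Within [60 Hz, 164 Hz]: 88 Hz, 104 Hz, 136 Hz, 152 Hz.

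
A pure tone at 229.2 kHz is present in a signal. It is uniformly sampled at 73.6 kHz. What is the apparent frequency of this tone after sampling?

8.4 kHz

229.2 kHz mod fs = 8.4 kHz.
8.4 kHz ≤ fs/2 = 36.8 kHz, appears at 8.4 kHz.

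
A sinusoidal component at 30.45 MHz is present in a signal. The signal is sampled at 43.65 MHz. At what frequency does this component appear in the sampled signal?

13.2 MHz

30.45 MHz > fs/2 = 21.825 MHz, folds to fs − 30.45 MHz = 13.2 MHz.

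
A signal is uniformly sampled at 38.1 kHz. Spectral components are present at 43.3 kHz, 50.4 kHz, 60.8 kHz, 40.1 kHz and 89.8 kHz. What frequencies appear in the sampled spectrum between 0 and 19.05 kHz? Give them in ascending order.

fs/2 = 19.05 kHz.
43.3 kHz mod fs = 5.2 kHz.
5.2 kHz ≤ fs/2 = 19.05 kHz, appears at 5.2 kHz.
50.4 kHz mod fs = 12.3 kHz.
12.3 kHz ≤ fs/2 = 19.05 kHz, appears at 12.3 kHz.
60.8 kHz mod fs = 22.7 kHz.
22.7 kHz > fs/2 = 19.05 kHz, folds to fs − 22.7 kHz = 15.4 kHz.
40.1 kHz mod fs = 2 kHz.
2 kHz ≤ fs/2 = 19.05 kHz, appears at 2 kHz.
89.8 kHz mod fs = 13.6 kHz.
13.6 kHz ≤ fs/2 = 19.05 kHz, appears at 13.6 kHz.
Distinct values: {2 kHz, 5.2 kHz, 12.3 kHz, 13.6 kHz, 15.4 kHz}.

2 kHz, 5.2 kHz, 12.3 kHz, 13.6 kHz, 15.4 kHz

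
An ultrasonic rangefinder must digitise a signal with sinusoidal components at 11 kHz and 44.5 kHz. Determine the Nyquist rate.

Highest-frequency component: 44.5 kHz.
Nyquist rate = 2 × 44.5 kHz = 89 kHz.

89 kHz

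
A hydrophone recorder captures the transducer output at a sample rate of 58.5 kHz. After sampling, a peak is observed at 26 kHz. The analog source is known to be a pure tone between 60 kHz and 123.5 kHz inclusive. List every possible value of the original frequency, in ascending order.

Frequencies that alias to 26 kHz are k·fs ± 26 kHz for integer k ≥ 0.
k=0: 26 kHz.
k=1: 32.5 kHz, 84.5 kHz.
k=2: 91 kHz, 143 kHz.
k=3: 149.5 kHz, 201.5 kHz.
Within [60 kHz, 123.5 kHz]: 84.5 kHz, 91 kHz.

84.5 kHz, 91 kHz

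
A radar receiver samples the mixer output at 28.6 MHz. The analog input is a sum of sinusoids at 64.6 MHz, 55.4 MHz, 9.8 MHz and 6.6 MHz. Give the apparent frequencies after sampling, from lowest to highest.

fs/2 = 14.3 MHz.
64.6 MHz mod fs = 7.4 MHz.
7.4 MHz ≤ fs/2 = 14.3 MHz, appears at 7.4 MHz.
55.4 MHz mod fs = 26.8 MHz.
26.8 MHz > fs/2 = 14.3 MHz, folds to fs − 26.8 MHz = 1.8 MHz.
9.8 MHz ≤ fs/2 = 14.3 MHz, passes unchanged.
6.6 MHz ≤ fs/2 = 14.3 MHz, passes unchanged.
Distinct values: {1.8 MHz, 6.6 MHz, 7.4 MHz, 9.8 MHz}.

1.8 MHz, 6.6 MHz, 7.4 MHz, 9.8 MHz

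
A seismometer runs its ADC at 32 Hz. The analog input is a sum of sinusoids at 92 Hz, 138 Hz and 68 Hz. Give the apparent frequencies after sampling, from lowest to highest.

fs/2 = 16 Hz.
92 Hz mod fs = 28 Hz.
28 Hz > fs/2 = 16 Hz, folds to fs − 28 Hz = 4 Hz.
138 Hz mod fs = 10 Hz.
10 Hz ≤ fs/2 = 16 Hz, appears at 10 Hz.
68 Hz mod fs = 4 Hz.
4 Hz ≤ fs/2 = 16 Hz, appears at 4 Hz.
Distinct values: {4 Hz, 10 Hz}.

4 Hz, 10 Hz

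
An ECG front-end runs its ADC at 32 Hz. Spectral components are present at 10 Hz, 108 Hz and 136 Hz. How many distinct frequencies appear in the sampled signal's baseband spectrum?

fs/2 = 16 Hz.
10 Hz ≤ fs/2 = 16 Hz, passes unchanged.
108 Hz mod fs = 12 Hz.
12 Hz ≤ fs/2 = 16 Hz, appears at 12 Hz.
136 Hz mod fs = 8 Hz.
8 Hz ≤ fs/2 = 16 Hz, appears at 8 Hz.
Distinct values: {8 Hz, 10 Hz, 12 Hz} → 3.

3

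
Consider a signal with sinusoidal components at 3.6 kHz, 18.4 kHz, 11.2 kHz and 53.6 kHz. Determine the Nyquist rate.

107.2 kHz

Highest-frequency component: 53.6 kHz.
Nyquist rate = 2 × 53.6 kHz = 107.2 kHz.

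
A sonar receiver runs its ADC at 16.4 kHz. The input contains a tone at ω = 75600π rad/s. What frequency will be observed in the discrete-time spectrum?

5 kHz

ω = 75600π rad/s → f = ω/(2π) = 37800 Hz = 37.8 kHz.
37.8 kHz mod fs = 5 kHz.
5 kHz ≤ fs/2 = 8.2 kHz, appears at 5 kHz.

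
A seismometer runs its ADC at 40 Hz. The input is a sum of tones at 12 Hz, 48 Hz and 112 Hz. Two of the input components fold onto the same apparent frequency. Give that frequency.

8 Hz

fs/2 = 20 Hz.
12 Hz ≤ fs/2 = 20 Hz, passes unchanged.
48 Hz mod fs = 8 Hz.
8 Hz ≤ fs/2 = 20 Hz, appears at 8 Hz.
112 Hz mod fs = 32 Hz.
32 Hz > fs/2 = 20 Hz, folds to fs − 32 Hz = 8 Hz.
48 Hz and 112 Hz both map to 8 Hz.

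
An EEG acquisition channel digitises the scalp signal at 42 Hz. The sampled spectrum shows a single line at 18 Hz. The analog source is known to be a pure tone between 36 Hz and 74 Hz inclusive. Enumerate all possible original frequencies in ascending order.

Frequencies that alias to 18 Hz are k·fs ± 18 Hz for integer k ≥ 0.
k=0: 18 Hz.
k=1: 24 Hz, 60 Hz.
k=2: 66 Hz, 102 Hz.
k=3: 108 Hz, 144 Hz.
Within [36 Hz, 74 Hz]: 60 Hz, 66 Hz.

60 Hz, 66 Hz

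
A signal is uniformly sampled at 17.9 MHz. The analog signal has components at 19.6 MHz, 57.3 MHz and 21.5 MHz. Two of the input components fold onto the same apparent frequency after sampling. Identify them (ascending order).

fs/2 = 8.95 MHz.
19.6 MHz mod fs = 1.7 MHz.
1.7 MHz ≤ fs/2 = 8.95 MHz, appears at 1.7 MHz.
57.3 MHz mod fs = 3.6 MHz.
3.6 MHz ≤ fs/2 = 8.95 MHz, appears at 3.6 MHz.
21.5 MHz mod fs = 3.6 MHz.
3.6 MHz ≤ fs/2 = 8.95 MHz, appears at 3.6 MHz.
21.5 MHz and 57.3 MHz both map to 3.6 MHz.

21.5 MHz, 57.3 MHz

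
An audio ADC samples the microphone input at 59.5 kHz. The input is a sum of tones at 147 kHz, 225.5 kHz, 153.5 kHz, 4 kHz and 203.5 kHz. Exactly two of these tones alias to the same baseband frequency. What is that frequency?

fs/2 = 29.75 kHz.
147 kHz mod fs = 28 kHz.
28 kHz ≤ fs/2 = 29.75 kHz, appears at 28 kHz.
225.5 kHz mod fs = 47 kHz.
47 kHz > fs/2 = 29.75 kHz, folds to fs − 47 kHz = 12.5 kHz.
153.5 kHz mod fs = 34.5 kHz.
34.5 kHz > fs/2 = 29.75 kHz, folds to fs − 34.5 kHz = 25 kHz.
4 kHz ≤ fs/2 = 29.75 kHz, passes unchanged.
203.5 kHz mod fs = 25 kHz.
25 kHz ≤ fs/2 = 29.75 kHz, appears at 25 kHz.
153.5 kHz and 203.5 kHz both map to 25 kHz.

25 kHz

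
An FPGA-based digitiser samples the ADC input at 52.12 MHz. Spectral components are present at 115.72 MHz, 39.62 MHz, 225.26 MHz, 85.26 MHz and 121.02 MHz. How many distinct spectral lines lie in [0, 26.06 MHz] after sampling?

4

fs/2 = 26.06 MHz.
115.72 MHz mod fs = 11.48 MHz.
11.48 MHz ≤ fs/2 = 26.06 MHz, appears at 11.48 MHz.
39.62 MHz > fs/2 = 26.06 MHz, folds to fs − 39.62 MHz = 12.5 MHz.
225.26 MHz mod fs = 16.78 MHz.
16.78 MHz ≤ fs/2 = 26.06 MHz, appears at 16.78 MHz.
85.26 MHz mod fs = 33.14 MHz.
33.14 MHz > fs/2 = 26.06 MHz, folds to fs − 33.14 MHz = 18.98 MHz.
121.02 MHz mod fs = 16.78 MHz.
16.78 MHz ≤ fs/2 = 26.06 MHz, appears at 16.78 MHz.
Distinct values: {11.48 MHz, 12.5 MHz, 16.78 MHz, 18.98 MHz} → 4.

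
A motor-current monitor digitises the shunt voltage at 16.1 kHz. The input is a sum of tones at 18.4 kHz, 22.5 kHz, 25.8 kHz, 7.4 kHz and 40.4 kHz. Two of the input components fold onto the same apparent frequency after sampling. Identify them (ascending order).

22.5 kHz, 25.8 kHz

fs/2 = 8.05 kHz.
18.4 kHz mod fs = 2.3 kHz.
2.3 kHz ≤ fs/2 = 8.05 kHz, appears at 2.3 kHz.
22.5 kHz mod fs = 6.4 kHz.
6.4 kHz ≤ fs/2 = 8.05 kHz, appears at 6.4 kHz.
25.8 kHz mod fs = 9.7 kHz.
9.7 kHz > fs/2 = 8.05 kHz, folds to fs − 9.7 kHz = 6.4 kHz.
7.4 kHz ≤ fs/2 = 8.05 kHz, passes unchanged.
40.4 kHz mod fs = 8.2 kHz.
8.2 kHz > fs/2 = 8.05 kHz, folds to fs − 8.2 kHz = 7.9 kHz.
22.5 kHz and 25.8 kHz both map to 6.4 kHz.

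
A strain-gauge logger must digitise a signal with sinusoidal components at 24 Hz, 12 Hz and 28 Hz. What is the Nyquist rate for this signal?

Highest-frequency component: 28 Hz.
Nyquist rate = 2 × 28 Hz = 56 Hz.

56 Hz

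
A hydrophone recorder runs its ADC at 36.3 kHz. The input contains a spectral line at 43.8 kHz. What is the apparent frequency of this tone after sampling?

7.5 kHz

43.8 kHz mod fs = 7.5 kHz.
7.5 kHz ≤ fs/2 = 18.15 kHz, appears at 7.5 kHz.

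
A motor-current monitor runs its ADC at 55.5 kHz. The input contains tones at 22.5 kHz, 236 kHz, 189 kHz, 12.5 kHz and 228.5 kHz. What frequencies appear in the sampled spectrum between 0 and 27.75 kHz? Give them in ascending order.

fs/2 = 27.75 kHz.
22.5 kHz ≤ fs/2 = 27.75 kHz, passes unchanged.
236 kHz mod fs = 14 kHz.
14 kHz ≤ fs/2 = 27.75 kHz, appears at 14 kHz.
189 kHz mod fs = 22.5 kHz.
22.5 kHz ≤ fs/2 = 27.75 kHz, appears at 22.5 kHz.
12.5 kHz ≤ fs/2 = 27.75 kHz, passes unchanged.
228.5 kHz mod fs = 6.5 kHz.
6.5 kHz ≤ fs/2 = 27.75 kHz, appears at 6.5 kHz.
Distinct values: {6.5 kHz, 12.5 kHz, 14 kHz, 22.5 kHz}.

6.5 kHz, 12.5 kHz, 14 kHz, 22.5 kHz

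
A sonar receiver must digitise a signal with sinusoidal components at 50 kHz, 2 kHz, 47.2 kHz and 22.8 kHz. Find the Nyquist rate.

100 kHz

Highest-frequency component: 50 kHz.
Nyquist rate = 2 × 50 kHz = 100 kHz.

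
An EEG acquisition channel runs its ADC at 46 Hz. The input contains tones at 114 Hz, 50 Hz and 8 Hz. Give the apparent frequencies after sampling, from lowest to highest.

fs/2 = 23 Hz.
114 Hz mod fs = 22 Hz.
22 Hz ≤ fs/2 = 23 Hz, appears at 22 Hz.
50 Hz mod fs = 4 Hz.
4 Hz ≤ fs/2 = 23 Hz, appears at 4 Hz.
8 Hz ≤ fs/2 = 23 Hz, passes unchanged.
Distinct values: {4 Hz, 8 Hz, 22 Hz}.

4 Hz, 8 Hz, 22 Hz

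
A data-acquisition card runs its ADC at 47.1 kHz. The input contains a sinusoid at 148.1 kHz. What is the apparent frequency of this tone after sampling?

6.8 kHz

148.1 kHz mod fs = 6.8 kHz.
6.8 kHz ≤ fs/2 = 23.55 kHz, appears at 6.8 kHz.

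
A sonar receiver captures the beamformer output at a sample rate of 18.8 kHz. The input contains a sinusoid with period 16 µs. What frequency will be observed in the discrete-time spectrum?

T = 16 µs → f = 1/T = 62.5 kHz.
62.5 kHz mod fs = 6.1 kHz.
6.1 kHz ≤ fs/2 = 9.4 kHz, appears at 6.1 kHz.

6.1 kHz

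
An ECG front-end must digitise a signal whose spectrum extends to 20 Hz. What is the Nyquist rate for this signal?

Nyquist rate = 2 × 20 Hz = 40 Hz.

40 Hz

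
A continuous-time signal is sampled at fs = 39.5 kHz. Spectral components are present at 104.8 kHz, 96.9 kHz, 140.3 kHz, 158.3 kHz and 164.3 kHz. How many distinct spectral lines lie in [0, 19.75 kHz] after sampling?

5

fs/2 = 19.75 kHz.
104.8 kHz mod fs = 25.8 kHz.
25.8 kHz > fs/2 = 19.75 kHz, folds to fs − 25.8 kHz = 13.7 kHz.
96.9 kHz mod fs = 17.9 kHz.
17.9 kHz ≤ fs/2 = 19.75 kHz, appears at 17.9 kHz.
140.3 kHz mod fs = 21.8 kHz.
21.8 kHz > fs/2 = 19.75 kHz, folds to fs − 21.8 kHz = 17.7 kHz.
158.3 kHz mod fs = 0.3 kHz.
0.3 kHz ≤ fs/2 = 19.75 kHz, appears at 0.3 kHz.
164.3 kHz mod fs = 6.3 kHz.
6.3 kHz ≤ fs/2 = 19.75 kHz, appears at 6.3 kHz.
Distinct values: {0.3 kHz, 6.3 kHz, 13.7 kHz, 17.7 kHz, 17.9 kHz} → 5.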